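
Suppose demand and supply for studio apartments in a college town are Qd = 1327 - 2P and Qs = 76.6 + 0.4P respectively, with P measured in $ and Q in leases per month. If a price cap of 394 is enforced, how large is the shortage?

At P = 394: Qd = 539 and Qs = 234.2.
Shortage = Qd - Qs = 539 - 234.2 = 304.8.

Shortage = 304.8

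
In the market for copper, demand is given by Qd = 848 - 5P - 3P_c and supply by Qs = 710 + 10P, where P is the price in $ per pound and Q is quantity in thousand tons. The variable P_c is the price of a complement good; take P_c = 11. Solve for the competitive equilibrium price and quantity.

P* = 7, Q* = 780

With P_c = 11, demand is Qd = 815 - 5P.
At equilibrium Qd = Qs, so 815 - 5P = 710 + 10P; collecting terms, 105 = 15P and P* = 7.
Then Q* = 815 - 5(7) = 780.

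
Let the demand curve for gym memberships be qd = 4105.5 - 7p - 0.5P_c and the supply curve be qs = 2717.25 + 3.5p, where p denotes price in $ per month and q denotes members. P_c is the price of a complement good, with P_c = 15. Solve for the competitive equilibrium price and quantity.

p* = 131.5, q* = 3177.5

With P_c = 15, demand is qd = 4098 - 7p.
The market clears where 4098 - 7p = 2717.25 + 3.5p. Rearranging, 10.5p = 1380.75, hence p* = 131.5.
Then q* = 4098 - 7(131.5) = 3177.5.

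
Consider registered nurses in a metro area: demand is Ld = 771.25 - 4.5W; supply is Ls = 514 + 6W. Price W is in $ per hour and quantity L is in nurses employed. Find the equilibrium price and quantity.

W* = 24.5, L* = 661

At equilibrium Ld = Ls, so 771.25 - 4.5W = 514 + 6W; collecting terms, 257.25 = 10.5W and W* = 24.5.
From the demand curve, L* = 771.25 - 4.5(24.5) = 661.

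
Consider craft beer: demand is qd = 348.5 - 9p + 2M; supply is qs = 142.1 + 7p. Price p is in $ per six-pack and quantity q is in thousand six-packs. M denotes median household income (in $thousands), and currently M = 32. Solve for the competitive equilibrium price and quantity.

With M = 32, demand is qd = 412.5 - 9p.
Set qd = qs: 412.5 - 9p = 142.1 + 7p, so 270.4 = 16p and p* = 16.9.
Plugging p* into demand: q* = 412.5 - 9(16.9) = 260.4.

p* = 16.9, q* = 260.4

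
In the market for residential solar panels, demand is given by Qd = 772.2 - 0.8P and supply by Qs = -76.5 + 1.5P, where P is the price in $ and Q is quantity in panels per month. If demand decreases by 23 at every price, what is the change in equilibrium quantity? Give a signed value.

ΔQ = -15

Equating demand and supply, 772.2 - 0.8P = -76.5 + 1.5P gives 2.3P = 848.7, so P* = 369.
From the demand curve, Q* = 772.2 - 0.8(369) = 477.
After the shift, demand is Qd = 749.2 - 0.8P.
Re-solving, 2.3P = 825.7 gives P = 359 and Q = 462.
ΔQ = 462 - 477 = -15.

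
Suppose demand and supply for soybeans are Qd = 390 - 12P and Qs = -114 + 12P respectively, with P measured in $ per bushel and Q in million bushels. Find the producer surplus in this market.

Producer surplus = 793.5

At equilibrium Qd = Qs, so 390 - 12P = -114 + 12P; collecting terms, 504 = 24P and P* = 21.
From the demand curve, Q* = 390 - 12(21) = 138.
Supply choke price (Qs = 0): P = 9.5. Producer surplus = ½ × (21 - 9.5) × 138 = 793.5.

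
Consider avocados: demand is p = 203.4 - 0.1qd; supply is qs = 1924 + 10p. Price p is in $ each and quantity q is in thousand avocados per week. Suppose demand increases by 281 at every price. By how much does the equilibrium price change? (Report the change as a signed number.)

Δp = 14.05

Rewriting in direct form: qd = 2034 - 10p.
The market clears where 2034 - 10p = 1924 + 10p. Rearranging, 20p = 110, hence p* = 5.5.
Then q* = 2034 - 10(5.5) = 1979.
After the shift, demand is qd = 2315 - 10p.
Re-solving, 20p = 391 gives p = 19.55 and q = 2119.5.
Δp = 19.55 - 5.5 = 14.05.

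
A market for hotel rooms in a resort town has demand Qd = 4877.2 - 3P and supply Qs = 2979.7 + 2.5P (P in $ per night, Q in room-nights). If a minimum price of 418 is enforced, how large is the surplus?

Surplus = 401.5

Evaluating both curves at the floor price 418 gives Qd = 3623.2, Qs = 4024.7.
Surplus = Qs - Qd = 4024.7 - 3623.2 = 401.5.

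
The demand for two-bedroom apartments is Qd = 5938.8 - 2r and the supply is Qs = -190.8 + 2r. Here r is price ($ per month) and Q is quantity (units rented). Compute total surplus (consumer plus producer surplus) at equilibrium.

Total surplus = 4129938

The market clears where 5938.8 - 2r = -190.8 + 2r. Rearranging, 4r = 6129.6, hence r* = 1532.4.
Plugging r* into demand: Q* = 5938.8 - 2(1532.4) = 2874.
Demand choke price = 2969.4; supply choke price = 95.4. CS = ½(2969.4 - 1532.4)(2874) = 2064969; PS = ½(1532.4 - 95.4)(2874) = 2064969. Total surplus = 4129938.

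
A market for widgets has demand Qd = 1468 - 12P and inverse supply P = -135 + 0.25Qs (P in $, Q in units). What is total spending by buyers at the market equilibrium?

Total spending by buyers = 44776

Rewriting in direct form: Qs = 540 + 4P.
Equating demand and supply, 1468 - 12P = 540 + 4P gives 16P = 928, so P* = 58.
Then Q* = 1468 - 12(58) = 772.
Total spending by buyers = P* × Q* = 58 × 772 = 44776.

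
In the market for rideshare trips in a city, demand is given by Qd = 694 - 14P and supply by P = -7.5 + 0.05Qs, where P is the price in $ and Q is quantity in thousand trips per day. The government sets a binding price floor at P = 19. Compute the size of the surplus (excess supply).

Rewriting in direct form: Qs = 150 + 20P.
At P = 19: Qd = 428 and Qs = 530.
Surplus = Qs - Qd = 530 - 428 = 102.

Surplus = 102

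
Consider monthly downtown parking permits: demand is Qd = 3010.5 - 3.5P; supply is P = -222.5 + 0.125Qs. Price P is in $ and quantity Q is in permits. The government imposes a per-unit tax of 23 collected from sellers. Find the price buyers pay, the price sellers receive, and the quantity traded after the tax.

Inverting to quantity form: Qs = 1780 + 8P.
Sellers keep P_s = P_b - 23 per unit, so supply in terms of the buyer price is Qs = 1596 + 8P_b.
Set Qd = Qs: 3010.5 - 3.5P_b = 1596 + 8P_b, so 1414.5 = 11.5P_b and P_b = 123.
Then P_s = 123 - 23 = 100 and Q = 3010.5 - 3.5(123) = 2580.

P_b = 123, P_s = 100, Q = 2580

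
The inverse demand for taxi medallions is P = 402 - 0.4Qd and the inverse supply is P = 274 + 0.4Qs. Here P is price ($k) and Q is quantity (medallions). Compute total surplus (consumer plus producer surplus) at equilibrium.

In direct form, Qd = 1005 - 2.5P and Qs = -685 + 2.5P.
At equilibrium Qd = Qs, so 1005 - 2.5P = -685 + 2.5P; collecting terms, 1690 = 5P and P* = 338.
Then Q* = 1005 - 2.5(338) = 160.
Demand choke price = 402; supply choke price = 274. CS = ½(402 - 338)(160) = 5120; PS = ½(338 - 274)(160) = 5120. Total surplus = 10240.

Total surplus = 10240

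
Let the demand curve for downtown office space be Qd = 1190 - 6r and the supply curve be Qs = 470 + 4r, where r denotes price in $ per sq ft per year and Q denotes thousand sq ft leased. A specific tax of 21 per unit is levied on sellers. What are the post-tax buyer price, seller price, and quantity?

With a tax of 21 on sellers, they supply based on the net price r_s = r_b - 21, so Qs = 386 + 4r_b.
Set Qd = Qs: 1190 - 6r_b = 386 + 4r_b, so 804 = 10r_b and r_b = 80.4.
So r_s = 59.4 and the quantity traded is Q = 1190 - 6(80.4) = 707.6.

r_b = 80.4, r_s = 59.4, Q = 707.6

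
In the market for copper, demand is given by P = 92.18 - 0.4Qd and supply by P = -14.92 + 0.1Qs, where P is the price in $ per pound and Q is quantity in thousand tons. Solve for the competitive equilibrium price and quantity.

P* = 6.5, Q* = 214.2

In direct form, Qd = 230.45 - 2.5P and Qs = 149.2 + 10P.
Equating demand and supply, 230.45 - 2.5P = 149.2 + 10P gives 12.5P = 81.25, so P* = 6.5.
Then Q* = 230.45 - 2.5(6.5) = 214.2.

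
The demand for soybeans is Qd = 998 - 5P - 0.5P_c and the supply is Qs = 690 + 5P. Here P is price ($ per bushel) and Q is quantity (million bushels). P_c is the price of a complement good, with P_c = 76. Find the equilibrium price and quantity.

P* = 27, Q* = 825

With P_c = 76, demand is Qd = 960 - 5P.
Equating demand and supply, 960 - 5P = 690 + 5P gives 10P = 270, so P* = 27.
From the demand curve, Q* = 960 - 5(27) = 825.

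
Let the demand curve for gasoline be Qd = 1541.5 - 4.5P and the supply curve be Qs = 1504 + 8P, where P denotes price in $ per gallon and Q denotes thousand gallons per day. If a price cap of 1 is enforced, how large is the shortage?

Shortage = 25

With P fixed at 1, quantity demanded is 1537 and quantity supplied is 1512.
Shortage = Qd - Qs = 1537 - 1512 = 25.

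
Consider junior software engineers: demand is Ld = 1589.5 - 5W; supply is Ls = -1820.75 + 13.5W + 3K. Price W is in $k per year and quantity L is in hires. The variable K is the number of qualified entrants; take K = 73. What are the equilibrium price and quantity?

W* = 172.5, L* = 727

With K = 73, supply is Ls = -1601.75 + 13.5W.
Set Ld = Ls: 1589.5 - 5W = -1601.75 + 13.5W, so 3191.25 = 18.5W and W* = 172.5.
From the demand curve, L* = 1589.5 - 5(172.5) = 727.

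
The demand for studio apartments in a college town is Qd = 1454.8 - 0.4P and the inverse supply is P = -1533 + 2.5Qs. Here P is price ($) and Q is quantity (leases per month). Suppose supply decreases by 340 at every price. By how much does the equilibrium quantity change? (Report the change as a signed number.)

ΔQ = -170

Solving each curve for Q: Qs = 613.2 + 0.4P.
At equilibrium Qd = Qs, so 1454.8 - 0.4P = 613.2 + 0.4P; collecting terms, 841.6 = 0.8P and P* = 1052.
From the demand curve, Q* = 1454.8 - 0.4(1052) = 1034.
After the shift, supply is Qs = 273.2 + 0.4P.
The new intersection has 1181.6 = 0.8P, i.e. P = 1477, Q = 864.
ΔQ = 864 - 1034 = -170.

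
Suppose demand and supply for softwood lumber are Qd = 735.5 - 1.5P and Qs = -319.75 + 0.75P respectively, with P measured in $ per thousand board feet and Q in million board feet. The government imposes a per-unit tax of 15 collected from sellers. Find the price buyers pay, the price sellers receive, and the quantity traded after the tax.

P_b = 474, P_s = 459, Q = 24.5

The tax drives a wedge P_b - P_s = 15. Substituting P_s = P_b - 15 into supply: Qs = -331 + 0.75P_b.
Equate demand and the shifted supply: 735.5 - 1.5P_b = -331 + 0.75P_b, giving 2.25P_b = 1066.5, so P_b = 474.
Then P_s = 474 - 15 = 459 and Q = 735.5 - 1.5(474) = 24.5.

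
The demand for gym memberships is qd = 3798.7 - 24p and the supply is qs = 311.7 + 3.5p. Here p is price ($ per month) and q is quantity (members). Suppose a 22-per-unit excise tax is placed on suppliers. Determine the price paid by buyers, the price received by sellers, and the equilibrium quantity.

p_b = 129.6, p_s = 107.6, q = 688.3

Suppliers keep p_s = p_b - 22 per unit, so supply in terms of the buyer price is qs = 234.7 + 3.5p_b.
Equate demand and the shifted supply: 3798.7 - 24p_b = 234.7 + 3.5p_b, giving 27.5p_b = 3564, so p_b = 129.6.
Then p_s = 129.6 - 22 = 107.6 and q = 3798.7 - 24(129.6) = 688.3.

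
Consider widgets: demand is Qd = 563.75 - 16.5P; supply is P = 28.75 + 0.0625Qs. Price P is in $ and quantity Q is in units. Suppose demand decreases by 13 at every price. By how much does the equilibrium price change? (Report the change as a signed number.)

Rewriting in direct form: Qs = -460 + 16P.
Equating demand and supply, 563.75 - 16.5P = -460 + 16P gives 32.5P = 1023.75, so P* = 31.5.
Plugging P* into demand: Q* = 563.75 - 16.5(31.5) = 44.
After the shift, demand is Qd = 550.75 - 16.5P.
The new intersection has 1010.75 = 32.5P, i.e. P = 31.1, Q = 37.6.
ΔP = 31.1 - 31.5 = -0.4.

ΔP = -0.4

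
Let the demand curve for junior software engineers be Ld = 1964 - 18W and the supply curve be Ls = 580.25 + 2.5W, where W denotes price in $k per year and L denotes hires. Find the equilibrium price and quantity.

W* = 67.5, L* = 749

Equating demand and supply, 1964 - 18W = 580.25 + 2.5W gives 20.5W = 1383.75, so W* = 67.5.
Then L* = 1964 - 18(67.5) = 749.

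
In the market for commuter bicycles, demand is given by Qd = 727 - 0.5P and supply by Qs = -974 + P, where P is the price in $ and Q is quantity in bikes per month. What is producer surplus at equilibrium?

Producer surplus = 12800

Equating demand and supply, 727 - 0.5P = -974 + P gives 1.5P = 1701, so P* = 1134.
Plugging P* into demand: Q* = 727 - 0.5(1134) = 160.
Supply choke price (Qs = 0): P = 974. Producer surplus = ½ × (1134 - 974) × 160 = 12800.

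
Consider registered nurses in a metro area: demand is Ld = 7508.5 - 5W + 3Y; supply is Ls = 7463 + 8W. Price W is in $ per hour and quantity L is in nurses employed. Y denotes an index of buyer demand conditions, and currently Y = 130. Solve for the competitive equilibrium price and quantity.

With Y = 130, demand is Ld = 7898.5 - 5W.
At equilibrium Ld = Ls, so 7898.5 - 5W = 7463 + 8W; collecting terms, 435.5 = 13W and W* = 33.5.
Then L* = 7898.5 - 5(33.5) = 7731.

W* = 33.5, L* = 7731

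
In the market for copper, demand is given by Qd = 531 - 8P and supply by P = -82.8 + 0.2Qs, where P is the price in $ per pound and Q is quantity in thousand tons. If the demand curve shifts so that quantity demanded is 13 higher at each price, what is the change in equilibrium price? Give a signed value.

Inverting to quantity form: Qs = 414 + 5P.
The market clears where 531 - 8P = 414 + 5P. Rearranging, 13P = 117, hence P* = 9.
Plugging P* into demand: Q* = 531 - 8(9) = 459.
After the shift, demand is Qd = 544 - 8P.
New equilibrium: 130 = 13P, so P = 10 and Q = 464.
ΔP = 10 - 9 = 1.

ΔP = 1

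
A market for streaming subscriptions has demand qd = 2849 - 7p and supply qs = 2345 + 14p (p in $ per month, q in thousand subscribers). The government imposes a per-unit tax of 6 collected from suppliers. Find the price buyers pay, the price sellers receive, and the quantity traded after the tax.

p_b = 28, p_s = 22, q = 2653

The tax drives a wedge p_b - p_s = 6. Substituting p_s = p_b - 6 into supply: qs = 2261 + 14p_b.
Equate demand and the shifted supply: 2849 - 7p_b = 2261 + 14p_b, giving 21p_b = 588, so p_b = 28.
Then p_s = 28 - 6 = 22 and q = 2849 - 7(28) = 2653.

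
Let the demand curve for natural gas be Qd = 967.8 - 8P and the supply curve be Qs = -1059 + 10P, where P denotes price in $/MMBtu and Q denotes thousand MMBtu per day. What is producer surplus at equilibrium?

Producer surplus = 224.45

Set Qd = Qs: 967.8 - 8P = -1059 + 10P, so 2026.8 = 18P and P* = 112.6.
Plugging P* into demand: Q* = 967.8 - 8(112.6) = 67.
Supply choke price (Qs = 0): P = 105.9. Producer surplus = ½ × (112.6 - 105.9) × 67 = 224.45.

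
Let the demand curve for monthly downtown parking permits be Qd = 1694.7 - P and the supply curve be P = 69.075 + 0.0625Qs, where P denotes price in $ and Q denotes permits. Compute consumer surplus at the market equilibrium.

Consumer surplus = 1170450

In direct form, Qs = -1105.2 + 16P.
At equilibrium Qd = Qs, so 1694.7 - P = -1105.2 + 16P; collecting terms, 2799.9 = 17P and P* = 164.7.
Substitute back: Q* = 1694.7 - 164.7 = 1530.
Demand choke price (Qd = 0): P = 1694.7. Consumer surplus = ½ × (1694.7 - 164.7) × 1530 = 1170450.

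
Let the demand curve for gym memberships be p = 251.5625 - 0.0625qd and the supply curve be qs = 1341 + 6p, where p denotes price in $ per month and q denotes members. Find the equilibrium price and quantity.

p* = 122, q* = 2073

Solving each curve for q: qd = 4025 - 16p.
At equilibrium qd = qs, so 4025 - 16p = 1341 + 6p; collecting terms, 2684 = 22p and p* = 122.
Plugging p* into demand: q* = 4025 - 16(122) = 2073.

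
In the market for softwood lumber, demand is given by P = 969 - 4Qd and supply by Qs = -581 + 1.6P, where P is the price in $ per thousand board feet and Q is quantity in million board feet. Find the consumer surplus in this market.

Consumer surplus = 34322

Rewriting in direct form: Qd = 242.25 - 0.25P.
At equilibrium Qd = Qs, so 242.25 - 0.25P = -581 + 1.6P; collecting terms, 823.25 = 1.85P and P* = 445.
Substitute back: Q* = 242.25 - 0.25(445) = 131.
Demand choke price (Qd = 0): P = 242.25/0.25 = 969. Consumer surplus = ½ × (969 - 445) × 131 = 34322.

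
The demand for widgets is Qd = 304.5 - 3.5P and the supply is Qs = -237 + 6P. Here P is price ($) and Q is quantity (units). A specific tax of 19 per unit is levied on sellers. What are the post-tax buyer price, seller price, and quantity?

With a tax of 19 on sellers, they supply based on the net price P_s = P_b - 19, so Qs = -351 + 6P_b.
Equate demand and the shifted supply: 304.5 - 3.5P_b = -351 + 6P_b, giving 9.5P_b = 655.5, so P_b = 69.
Then P_s = 69 - 19 = 50 and Q = 304.5 - 3.5(69) = 63.

P_b = 69, P_s = 50, Q = 63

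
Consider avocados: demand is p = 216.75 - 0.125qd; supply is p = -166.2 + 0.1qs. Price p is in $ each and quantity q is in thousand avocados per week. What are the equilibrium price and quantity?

p* = 4, q* = 1702

Inverting to quantity form: qd = 1734 - 8p and qs = 1662 + 10p.
Equating demand and supply, 1734 - 8p = 1662 + 10p gives 18p = 72, so p* = 4.
From the demand curve, q* = 1734 - 8(4) = 1702.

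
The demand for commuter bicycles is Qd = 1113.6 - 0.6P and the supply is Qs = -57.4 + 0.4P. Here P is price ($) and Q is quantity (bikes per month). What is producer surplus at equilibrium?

Producer surplus = 211151.25

The market clears where 1113.6 - 0.6P = -57.4 + 0.4P. Rearranging, P = 1171, hence P* = 1171.
Substitute back: Q* = 1113.6 - 0.6(1171) = 411.
Supply choke price (Qs = 0): P = 143.5. Producer surplus = ½ × (1171 - 143.5) × 411 = 211151.25.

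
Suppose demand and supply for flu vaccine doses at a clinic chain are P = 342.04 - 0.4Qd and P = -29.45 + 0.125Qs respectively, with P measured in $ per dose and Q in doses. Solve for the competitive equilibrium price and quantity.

P* = 59, Q* = 707.6

Inverting to quantity form: Qd = 855.1 - 2.5P and Qs = 235.6 + 8P.
Equating demand and supply, 855.1 - 2.5P = 235.6 + 8P gives 10.5P = 619.5, so P* = 59.
Then Q* = 855.1 - 2.5(59) = 707.6.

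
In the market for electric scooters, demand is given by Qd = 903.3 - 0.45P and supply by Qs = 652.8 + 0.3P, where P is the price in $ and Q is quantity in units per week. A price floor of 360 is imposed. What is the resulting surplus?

Surplus = 19.5

At P = 360: Qd = 741.3 and Qs = 760.8.
Surplus = Qs - Qd = 760.8 - 741.3 = 19.5.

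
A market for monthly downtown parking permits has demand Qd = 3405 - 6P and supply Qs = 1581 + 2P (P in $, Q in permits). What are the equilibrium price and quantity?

At equilibrium Qd = Qs, so 3405 - 6P = 1581 + 2P; collecting terms, 1824 = 8P and P* = 228.
Then Q* = 3405 - 6(228) = 2037.

P* = 228, Q* = 2037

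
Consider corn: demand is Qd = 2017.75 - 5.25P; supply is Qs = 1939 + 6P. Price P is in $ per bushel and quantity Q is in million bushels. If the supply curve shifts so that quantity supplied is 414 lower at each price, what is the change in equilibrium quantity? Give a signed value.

Set Qd = Qs: 2017.75 - 5.25P = 1939 + 6P, so 78.75 = 11.25P and P* = 7.
Then Q* = 2017.75 - 5.25(7) = 1981.
After the shift, supply is Qs = 1525 + 6P.
Re-solving, 11.25P = 492.75 gives P = 43.8 and Q = 1787.8.
ΔQ = 1787.8 - 1981 = -193.2.

ΔQ = -193.2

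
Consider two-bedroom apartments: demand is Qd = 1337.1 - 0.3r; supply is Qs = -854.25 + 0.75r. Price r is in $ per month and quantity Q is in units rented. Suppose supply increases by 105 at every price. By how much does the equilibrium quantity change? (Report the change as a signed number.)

The market clears where 1337.1 - 0.3r = -854.25 + 0.75r. Rearranging, 1.05r = 2191.35, hence r* = 2087.
Plugging r* into demand: Q* = 1337.1 - 0.3(2087) = 711.
After the shift, supply is Qs = -749.25 + 0.75r.
New equilibrium: 2086.35 = 1.05r, so r = 1987 and Q = 741.
ΔQ = 741 - 711 = 30.

ΔQ = 30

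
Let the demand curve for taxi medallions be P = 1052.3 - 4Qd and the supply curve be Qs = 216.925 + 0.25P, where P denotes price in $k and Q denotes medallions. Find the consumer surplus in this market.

Solving each curve for Q: Qd = 263.075 - 0.25P.
At equilibrium Qd = Qs, so 263.075 - 0.25P = 216.925 + 0.25P; collecting terms, 46.15 = 0.5P and P* = 92.3.
From the demand curve, Q* = 263.075 - 0.25(92.3) = 240.
Demand choke price (Qd = 0): P = 263.075/0.25 = 1052.3. Consumer surplus = ½ × (1052.3 - 92.3) × 240 = 115200.

Consumer surplus = 115200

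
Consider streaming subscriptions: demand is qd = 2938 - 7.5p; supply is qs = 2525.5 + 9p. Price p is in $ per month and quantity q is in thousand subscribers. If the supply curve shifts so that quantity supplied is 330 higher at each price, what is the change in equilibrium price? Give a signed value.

Set qd = qs: 2938 - 7.5p = 2525.5 + 9p, so 412.5 = 16.5p and p* = 25.
From the demand curve, q* = 2938 - 7.5(25) = 2750.5.
After the shift, supply is qs = 2855.5 + 9p.
The new intersection has 82.5 = 16.5p, i.e. p = 5, q = 2900.5.
Δp = 5 - 25 = -20.

Δp = -20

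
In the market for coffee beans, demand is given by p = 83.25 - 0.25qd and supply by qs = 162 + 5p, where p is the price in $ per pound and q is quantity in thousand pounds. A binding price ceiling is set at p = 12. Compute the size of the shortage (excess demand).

Inverting to quantity form: qd = 333 - 4p.
Evaluating both curves at the ceiling price 12 gives qd = 285, qs = 222.
Shortage = qd - qs = 285 - 222 = 63.

Shortage = 63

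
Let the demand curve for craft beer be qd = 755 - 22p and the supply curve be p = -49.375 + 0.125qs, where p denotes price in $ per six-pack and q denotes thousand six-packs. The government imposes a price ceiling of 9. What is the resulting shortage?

In direct form, qs = 395 + 8p.
With p fixed at 9, quantity demanded is 557 and quantity supplied is 467.
Shortage = qd - qs = 557 - 467 = 90.

Shortage = 90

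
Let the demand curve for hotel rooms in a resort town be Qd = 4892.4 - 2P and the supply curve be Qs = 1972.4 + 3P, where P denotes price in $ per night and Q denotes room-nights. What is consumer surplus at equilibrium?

Consumer surplus = 3467788.84

Equating demand and supply, 4892.4 - 2P = 1972.4 + 3P gives 5P = 2920, so P* = 584.
Substitute back: Q* = 4892.4 - 2(584) = 3724.4.
Demand choke price (Qd = 0): P = 4892.4/2 = 2446.2. Consumer surplus = ½ × (2446.2 - 584) × 3724.4 = 3467788.84.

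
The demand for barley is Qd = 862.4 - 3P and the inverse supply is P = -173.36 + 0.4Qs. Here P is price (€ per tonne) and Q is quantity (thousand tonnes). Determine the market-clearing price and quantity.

P* = 78, Q* = 628.4

Solving each curve for Q: Qs = 433.4 + 2.5P.
Set Qd = Qs: 862.4 - 3P = 433.4 + 2.5P, so 429 = 5.5P and P* = 78.
From the demand curve, Q* = 862.4 - 3(78) = 628.4.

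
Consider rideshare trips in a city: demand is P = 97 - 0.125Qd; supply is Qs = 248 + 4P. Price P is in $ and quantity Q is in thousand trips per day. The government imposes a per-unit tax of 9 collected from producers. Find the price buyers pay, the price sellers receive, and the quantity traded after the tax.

P_b = 47, P_s = 38, Q = 400

In direct form, Qd = 776 - 8P.
Producers keep P_s = P_b - 9 per unit, so supply in terms of the buyer price is Qs = 212 + 4P_b.
Market clearing requires 776 - 8P_b = 212 + 4P_b; hence 564 = 12P_b and P_b = 47.
Then P_s = 47 - 9 = 38 and Q = 776 - 8(47) = 400.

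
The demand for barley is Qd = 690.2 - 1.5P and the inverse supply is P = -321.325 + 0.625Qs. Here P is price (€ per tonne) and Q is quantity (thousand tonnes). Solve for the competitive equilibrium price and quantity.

In direct form, Qs = 514.12 + 1.6P.
The market clears where 690.2 - 1.5P = 514.12 + 1.6P. Rearranging, 3.1P = 176.08, hence P* = 56.8.
Plugging P* into demand: Q* = 690.2 - 1.5(56.8) = 605.

P* = 56.8, Q* = 605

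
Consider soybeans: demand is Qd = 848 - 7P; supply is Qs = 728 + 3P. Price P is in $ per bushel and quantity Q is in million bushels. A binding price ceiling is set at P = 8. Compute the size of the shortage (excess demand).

Evaluating both curves at the ceiling price 8 gives Qd = 792, Qs = 752.
Shortage = Qd - Qs = 792 - 752 = 40.

Shortage = 40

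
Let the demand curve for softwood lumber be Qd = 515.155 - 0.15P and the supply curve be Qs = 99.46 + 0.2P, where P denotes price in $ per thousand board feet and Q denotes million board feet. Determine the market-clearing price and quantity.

P* = 1187.7, Q* = 337

The market clears where 515.155 - 0.15P = 99.46 + 0.2P. Rearranging, 0.35P = 415.695, hence P* = 1187.7.
Plugging P* into demand: Q* = 515.155 - 0.15(1187.7) = 337.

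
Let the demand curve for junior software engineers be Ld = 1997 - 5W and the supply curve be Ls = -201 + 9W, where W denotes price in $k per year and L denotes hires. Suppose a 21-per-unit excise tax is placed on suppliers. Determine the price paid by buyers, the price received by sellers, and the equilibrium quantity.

W_b = 170.5, W_s = 149.5, L = 1144.5

The tax drives a wedge W_b - W_s = 21. Substituting W_s = W_b - 21 into supply: Ls = -390 + 9W_b.
Equate demand and the shifted supply: 1997 - 5W_b = -390 + 9W_b, giving 14W_b = 2387, so W_b = 170.5.
So W_s = 149.5 and the quantity traded is L = 1997 - 5(170.5) = 1144.5.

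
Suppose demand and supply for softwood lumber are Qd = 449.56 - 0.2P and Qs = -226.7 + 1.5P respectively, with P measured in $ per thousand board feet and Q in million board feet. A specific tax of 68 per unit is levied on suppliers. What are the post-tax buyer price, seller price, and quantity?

Suppliers keep P_s = P_b - 68 per unit, so supply in terms of the buyer price is Qs = -328.7 + 1.5P_b.
Market clearing requires 449.56 - 0.2P_b = -328.7 + 1.5P_b; hence 778.26 = 1.7P_b and P_b = 457.8.
Then P_s = 457.8 - 68 = 389.8 and Q = 449.56 - 0.2(457.8) = 358.

P_b = 457.8, P_s = 389.8, Q = 358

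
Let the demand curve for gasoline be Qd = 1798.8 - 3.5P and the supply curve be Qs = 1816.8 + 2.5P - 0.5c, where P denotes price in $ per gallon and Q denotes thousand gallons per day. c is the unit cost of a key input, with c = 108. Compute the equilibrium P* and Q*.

With c = 108, supply is Qs = 1762.8 + 2.5P.
The market clears where 1798.8 - 3.5P = 1762.8 + 2.5P. Rearranging, 6P = 36, hence P* = 6.
Plugging P* into demand: Q* = 1798.8 - 3.5(6) = 1777.8.

P* = 6, Q* = 1777.8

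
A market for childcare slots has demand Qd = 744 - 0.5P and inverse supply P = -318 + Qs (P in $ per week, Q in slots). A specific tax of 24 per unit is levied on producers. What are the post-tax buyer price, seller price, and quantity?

Inverting to quantity form: Qs = 318 + P.
Producers keep P_s = P_b - 24 per unit, so supply in terms of the buyer price is Qs = 294 + P_b.
Market clearing requires 744 - 0.5P_b = 294 + P_b; hence 450 = 1.5P_b and P_b = 300.
Then P_s = 300 - 24 = 276 and Q = 744 - 0.5(300) = 594.

P_b = 300, P_s = 276, Q = 594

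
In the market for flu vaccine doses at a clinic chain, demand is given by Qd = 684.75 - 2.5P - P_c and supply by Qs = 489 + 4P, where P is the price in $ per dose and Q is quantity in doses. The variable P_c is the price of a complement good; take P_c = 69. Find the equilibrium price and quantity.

P* = 19.5, Q* = 567

With P_c = 69, demand is Qd = 615.75 - 2.5P.
The market clears where 615.75 - 2.5P = 489 + 4P. Rearranging, 6.5P = 126.75, hence P* = 19.5.
From the demand curve, Q* = 615.75 - 2.5(19.5) = 567.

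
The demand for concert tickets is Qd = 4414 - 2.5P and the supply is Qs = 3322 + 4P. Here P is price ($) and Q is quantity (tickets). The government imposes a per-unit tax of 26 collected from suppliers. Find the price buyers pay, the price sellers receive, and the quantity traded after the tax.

P_b = 184, P_s = 158, Q = 3954

With a tax of 26 on suppliers, they supply based on the net price P_s = P_b - 26, so Qs = 3218 + 4P_b.
Set Qd = Qs: 4414 - 2.5P_b = 3218 + 4P_b, so 1196 = 6.5P_b and P_b = 184.
Then P_s = 184 - 26 = 158 and Q = 4414 - 2.5(184) = 3954.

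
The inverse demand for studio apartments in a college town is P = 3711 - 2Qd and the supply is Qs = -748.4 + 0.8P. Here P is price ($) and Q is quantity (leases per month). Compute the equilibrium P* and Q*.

P* = 2003, Q* = 854

Solving each curve for Q: Qd = 1855.5 - 0.5P.
Equating demand and supply, 1855.5 - 0.5P = -748.4 + 0.8P gives 1.3P = 2603.9, so P* = 2003.
Plugging P* into demand: Q* = 1855.5 - 0.5(2003) = 854.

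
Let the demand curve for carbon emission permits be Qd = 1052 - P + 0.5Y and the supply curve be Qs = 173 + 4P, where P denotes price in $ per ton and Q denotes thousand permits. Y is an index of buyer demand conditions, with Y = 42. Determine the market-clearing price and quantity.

P* = 180, Q* = 893

With Y = 42, demand is Qd = 1073 - P.
At equilibrium Qd = Qs, so 1073 - P = 173 + 4P; collecting terms, 900 = 5P and P* = 180.
Then Q* = 1073 - 180 = 893.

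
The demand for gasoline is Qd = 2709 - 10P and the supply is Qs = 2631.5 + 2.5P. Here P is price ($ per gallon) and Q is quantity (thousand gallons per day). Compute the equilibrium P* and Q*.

At equilibrium Qd = Qs, so 2709 - 10P = 2631.5 + 2.5P; collecting terms, 77.5 = 12.5P and P* = 6.2.
Plugging P* into demand: Q* = 2709 - 10(6.2) = 2647.

P* = 6.2, Q* = 2647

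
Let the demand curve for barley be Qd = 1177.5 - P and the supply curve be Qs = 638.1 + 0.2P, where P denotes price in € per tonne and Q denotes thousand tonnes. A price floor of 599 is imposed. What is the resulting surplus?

Surplus = 179.4

At P = 599: Qd = 578.5 and Qs = 757.9.
Surplus = Qs - Qd = 757.9 - 578.5 = 179.4.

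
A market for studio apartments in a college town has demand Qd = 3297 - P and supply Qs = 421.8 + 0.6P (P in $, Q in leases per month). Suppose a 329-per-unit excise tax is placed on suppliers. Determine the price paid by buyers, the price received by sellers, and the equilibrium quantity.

P_b = 1920.375, P_s = 1591.375, Q = 1376.625

Suppliers keep P_s = P_b - 329 per unit, so supply in terms of the buyer price is Qs = 224.4 + 0.6P_b.
Market clearing requires 3297 - P_b = 224.4 + 0.6P_b; hence 3072.6 = 1.6P_b and P_b = 1920.375.
Then P_s = 1920.375 - 329 = 1591.375 and Q = 3297 - 1920.375 = 1376.625.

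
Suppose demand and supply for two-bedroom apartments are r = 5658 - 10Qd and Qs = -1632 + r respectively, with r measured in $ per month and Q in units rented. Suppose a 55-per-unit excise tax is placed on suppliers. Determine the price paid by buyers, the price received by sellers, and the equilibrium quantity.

Solving each curve for Q: Qd = 565.8 - 0.1r.
The tax drives a wedge r_b - r_s = 55. Substituting r_s = r_b - 55 into supply: Qs = -1687 + r_b.
Set Qd = Qs: 565.8 - 0.1r_b = -1687 + r_b, so 2252.8 = 1.1r_b and r_b = 2048.
Then r_s = 2048 - 55 = 1993 and Q = 565.8 - 0.1(2048) = 361.

r_b = 2048, r_s = 1993, Q = 361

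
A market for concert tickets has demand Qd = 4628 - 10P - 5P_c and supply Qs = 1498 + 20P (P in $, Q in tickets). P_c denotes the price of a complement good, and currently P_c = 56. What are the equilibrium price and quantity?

With P_c = 56, demand is Qd = 4348 - 10P.
The market clears where 4348 - 10P = 1498 + 20P. Rearranging, 30P = 2850, hence P* = 95.
From the demand curve, Q* = 4348 - 10(95) = 3398.

P* = 95, Q* = 3398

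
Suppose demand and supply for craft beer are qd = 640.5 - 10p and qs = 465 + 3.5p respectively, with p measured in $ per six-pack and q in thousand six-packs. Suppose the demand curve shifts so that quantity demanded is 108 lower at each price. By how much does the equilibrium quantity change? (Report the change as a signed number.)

Δq = -28

Equating demand and supply, 640.5 - 10p = 465 + 3.5p gives 13.5p = 175.5, so p* = 13.
From the demand curve, q* = 640.5 - 10(13) = 510.5.
After the shift, demand is qd = 532.5 - 10p.
New equilibrium: 67.5 = 13.5p, so p = 5 and q = 482.5.
Δq = 482.5 - 510.5 = -28.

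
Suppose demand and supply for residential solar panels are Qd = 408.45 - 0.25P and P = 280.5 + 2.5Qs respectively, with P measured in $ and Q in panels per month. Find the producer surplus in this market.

Inverting to quantity form: Qs = -112.2 + 0.4P.
Set Qd = Qs: 408.45 - 0.25P = -112.2 + 0.4P, so 520.65 = 0.65P and P* = 801.
Then Q* = 408.45 - 0.25(801) = 208.2.
Supply choke price (Qs = 0): P = 280.5. Producer surplus = ½ × (801 - 280.5) × 208.2 = 54184.05.

Producer surplus = 54184.05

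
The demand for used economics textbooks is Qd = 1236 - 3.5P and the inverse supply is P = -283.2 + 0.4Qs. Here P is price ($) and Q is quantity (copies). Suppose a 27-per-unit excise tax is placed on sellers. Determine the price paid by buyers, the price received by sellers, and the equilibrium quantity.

P_b = 99.25, P_s = 72.25, Q = 888.625

Inverting to quantity form: Qs = 708 + 2.5P.
The tax drives a wedge P_b - P_s = 27. Substituting P_s = P_b - 27 into supply: Qs = 640.5 + 2.5P_b.
Equate demand and the shifted supply: 1236 - 3.5P_b = 640.5 + 2.5P_b, giving 6P_b = 595.5, so P_b = 99.25.
Then P_s = 99.25 - 27 = 72.25 and Q = 1236 - 3.5(99.25) = 888.625.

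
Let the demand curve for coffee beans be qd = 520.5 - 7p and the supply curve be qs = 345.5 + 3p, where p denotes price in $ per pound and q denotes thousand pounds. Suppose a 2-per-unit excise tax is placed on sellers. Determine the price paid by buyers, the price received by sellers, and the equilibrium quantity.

p_b = 18.1, p_s = 16.1, q = 393.8

Sellers keep p_s = p_b - 2 per unit, so supply in terms of the buyer price is qs = 339.5 + 3p_b.
Equate demand and the shifted supply: 520.5 - 7p_b = 339.5 + 3p_b, giving 10p_b = 181, so p_b = 18.1.
So p_s = 16.1 and the quantity traded is q = 520.5 - 7(18.1) = 393.8.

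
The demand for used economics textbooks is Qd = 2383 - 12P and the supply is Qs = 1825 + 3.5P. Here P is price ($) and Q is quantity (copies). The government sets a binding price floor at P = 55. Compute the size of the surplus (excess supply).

At P = 55: Qd = 1723 and Qs = 2017.5.
Surplus = Qs - Qd = 2017.5 - 1723 = 294.5.

Surplus = 294.5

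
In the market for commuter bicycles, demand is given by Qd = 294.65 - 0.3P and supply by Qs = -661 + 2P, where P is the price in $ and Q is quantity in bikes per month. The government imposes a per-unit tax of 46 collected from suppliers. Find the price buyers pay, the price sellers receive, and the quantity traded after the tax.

P_b = 455.5, P_s = 409.5, Q = 158

With a tax of 46 on suppliers, they supply based on the net price P_s = P_b - 46, so Qs = -753 + 2P_b.
Equate demand and the shifted supply: 294.65 - 0.3P_b = -753 + 2P_b, giving 2.3P_b = 1047.65, so P_b = 455.5.
Then P_s = 455.5 - 46 = 409.5 and Q = 294.65 - 0.3(455.5) = 158.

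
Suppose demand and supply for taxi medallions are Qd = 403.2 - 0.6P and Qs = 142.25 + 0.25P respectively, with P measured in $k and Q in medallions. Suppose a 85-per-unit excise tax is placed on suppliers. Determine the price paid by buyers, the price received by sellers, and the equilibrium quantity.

The tax drives a wedge P_b - P_s = 85. Substituting P_s = P_b - 85 into supply: Qs = 121 + 0.25P_b.
Market clearing requires 403.2 - 0.6P_b = 121 + 0.25P_b; hence 282.2 = 0.85P_b and P_b = 332.
Then P_s = 332 - 85 = 247 and Q = 403.2 - 0.6(332) = 204.

P_b = 332, P_s = 247, Q = 204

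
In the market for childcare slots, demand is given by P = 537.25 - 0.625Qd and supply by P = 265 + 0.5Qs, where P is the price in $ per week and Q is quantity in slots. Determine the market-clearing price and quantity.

In direct form, Qd = 859.6 - 1.6P and Qs = -530 + 2P.
Equating demand and supply, 859.6 - 1.6P = -530 + 2P gives 3.6P = 1389.6, so P* = 386.
Then Q* = 859.6 - 1.6(386) = 242.

P* = 386, Q* = 242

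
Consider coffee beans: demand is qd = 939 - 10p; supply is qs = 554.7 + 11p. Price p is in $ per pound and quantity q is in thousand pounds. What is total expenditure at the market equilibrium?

Total expenditure = 13834.8

Set qd = qs: 939 - 10p = 554.7 + 11p, so 384.3 = 21p and p* = 18.3.
Then q* = 939 - 10(18.3) = 756.
Total expenditure = p* × q* = 18.3 × 756 = 13834.8.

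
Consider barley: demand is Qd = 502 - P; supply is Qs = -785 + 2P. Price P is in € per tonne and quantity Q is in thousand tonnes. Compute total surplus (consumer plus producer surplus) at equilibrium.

At equilibrium Qd = Qs, so 502 - P = -785 + 2P; collecting terms, 1287 = 3P and P* = 429.
From the demand curve, Q* = 502 - 429 = 73.
Demand choke price = 502; supply choke price = 392.5. CS = ½(502 - 429)(73) = 2664.5; PS = ½(429 - 392.5)(73) = 1332.25. Total surplus = 3996.75.

Total surplus = 3996.75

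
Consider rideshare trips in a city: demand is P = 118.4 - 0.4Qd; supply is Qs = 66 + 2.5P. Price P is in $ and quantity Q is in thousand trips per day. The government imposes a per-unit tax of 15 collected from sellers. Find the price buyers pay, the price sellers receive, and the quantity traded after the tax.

Rewriting in direct form: Qd = 296 - 2.5P.
Sellers keep P_s = P_b - 15 per unit, so supply in terms of the buyer price is Qs = 28.5 + 2.5P_b.
Equate demand and the shifted supply: 296 - 2.5P_b = 28.5 + 2.5P_b, giving 5P_b = 267.5, so P_b = 53.5.
So P_s = 38.5 and the quantity traded is Q = 296 - 2.5(53.5) = 162.25.

P_b = 53.5, P_s = 38.5, Q = 162.25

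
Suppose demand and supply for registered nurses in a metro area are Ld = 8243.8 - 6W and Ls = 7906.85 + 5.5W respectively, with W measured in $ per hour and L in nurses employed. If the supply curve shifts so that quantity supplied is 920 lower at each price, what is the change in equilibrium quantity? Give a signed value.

ΔL = -480

Equating demand and supply, 8243.8 - 6W = 7906.85 + 5.5W gives 11.5W = 336.95, so W* = 29.3.
Plugging W* into demand: L* = 8243.8 - 6(29.3) = 8068.
After the shift, supply is Ls = 6986.85 + 5.5W.
Re-solving, 11.5W = 1256.95 gives W = 109.3 and L = 7588.
ΔL = 7588 - 8068 = -480.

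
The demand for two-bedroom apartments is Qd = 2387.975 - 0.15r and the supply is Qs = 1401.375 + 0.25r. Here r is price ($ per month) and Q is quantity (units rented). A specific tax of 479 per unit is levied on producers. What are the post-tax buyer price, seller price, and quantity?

The tax drives a wedge r_b - r_s = 479. Substituting r_s = r_b - 479 into supply: Qs = 1281.625 + 0.25r_b.
Set Qd = Qs: 2387.975 - 0.15r_b = 1281.625 + 0.25r_b, so 1106.35 = 0.4r_b and r_b = 2765.875.
Then r_s = 2765.875 - 479 = 2286.875 and Q = 2387.975 - 0.15(2765.875) = 1973.09375.

r_b = 2765.875, r_s = 2286.875, Q = 1973.09375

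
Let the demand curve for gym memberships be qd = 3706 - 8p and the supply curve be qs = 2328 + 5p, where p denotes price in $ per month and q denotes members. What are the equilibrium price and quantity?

Set qd = qs: 3706 - 8p = 2328 + 5p, so 1378 = 13p and p* = 106.
Then q* = 3706 - 8(106) = 2858.

p* = 106, q* = 2858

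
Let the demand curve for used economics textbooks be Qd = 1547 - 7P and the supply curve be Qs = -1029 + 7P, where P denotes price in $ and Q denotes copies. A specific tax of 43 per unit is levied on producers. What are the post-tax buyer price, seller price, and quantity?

P_b = 205.5, P_s = 162.5, Q = 108.5

The tax drives a wedge P_b - P_s = 43. Substituting P_s = P_b - 43 into supply: Qs = -1330 + 7P_b.
Market clearing requires 1547 - 7P_b = -1330 + 7P_b; hence 2877 = 14P_b and P_b = 205.5.
Then P_s = 205.5 - 43 = 162.5 and Q = 1547 - 7(205.5) = 108.5.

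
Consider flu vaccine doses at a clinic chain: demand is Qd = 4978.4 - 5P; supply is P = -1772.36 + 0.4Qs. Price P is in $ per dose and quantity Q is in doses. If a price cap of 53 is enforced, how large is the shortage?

Shortage = 150

Solving each curve for Q: Qs = 4430.9 + 2.5P.
With P fixed at 53, quantity demanded is 4713.4 and quantity supplied is 4563.4.
Shortage = Qd - Qs = 4713.4 - 4563.4 = 150.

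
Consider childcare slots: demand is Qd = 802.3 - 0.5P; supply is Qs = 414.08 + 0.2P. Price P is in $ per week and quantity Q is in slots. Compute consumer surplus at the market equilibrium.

At equilibrium Qd = Qs, so 802.3 - 0.5P = 414.08 + 0.2P; collecting terms, 388.22 = 0.7P and P* = 554.6.
From the demand curve, Q* = 802.3 - 0.5(554.6) = 525.
Demand choke price (Qd = 0): P = 802.3/0.5 = 1604.6. Consumer surplus = ½ × (1604.6 - 554.6) × 525 = 275625.

Consumer surplus = 275625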